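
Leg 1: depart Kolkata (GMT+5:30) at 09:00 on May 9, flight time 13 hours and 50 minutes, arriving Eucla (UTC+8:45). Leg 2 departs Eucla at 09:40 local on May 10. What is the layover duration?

7 hours 35 minutes

Convert departure to UTC: 09:00 − 5:30 = 03:30 UTC on May 9.
Add 13 hours and 50 minutes flight time → 17:20 UTC.
Eucla is UTC+8:45, so local arrival = 17:20 + 8:45 = 02:05 on May 10.
Layover = 09:40 − 02:05 = 7 hours 35 minutes.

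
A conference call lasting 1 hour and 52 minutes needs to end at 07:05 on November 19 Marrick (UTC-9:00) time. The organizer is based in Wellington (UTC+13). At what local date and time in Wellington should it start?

Target end time in UTC: 07:05 + 9:00 = 16:05 on Nov 19.
Subtract 1 hour and 52 minutes → start 14:13 UTC on Nov 19.
Wellington is UTC+13:00: 14:13 + 13:00 = 03:13 on Nov 20.

03:13 on November 20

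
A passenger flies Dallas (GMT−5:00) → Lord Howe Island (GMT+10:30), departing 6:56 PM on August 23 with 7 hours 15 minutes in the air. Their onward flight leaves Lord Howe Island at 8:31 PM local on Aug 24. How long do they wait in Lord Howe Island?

2 hours 50 minutes

Convert departure to UTC: 6:56 PM + 5:00 = 11:56 PM UTC on Aug 23.
Add 7 hours 15 minutes flight time → 7:11 AM UTC (Aug 24).
Lord Howe Island is UTC+10:30, so local arrival = 7:11 AM + 10:30 = 5:41 PM on Aug 24.
Layover = 8:31 PM − 5:41 PM = 2 hours 50 minutes.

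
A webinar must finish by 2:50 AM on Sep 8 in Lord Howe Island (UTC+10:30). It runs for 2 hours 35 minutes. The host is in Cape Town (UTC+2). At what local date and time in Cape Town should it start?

3:45 PM on September 7

Target end time in UTC: 2:50 AM − 10:30 = 4:20 PM on Sep 7.
Subtract 2 hours and 35 minutes → start 1:45 PM UTC on Sep 7.
Cape Town is UTC+2:00: 1:45 PM + 2:00 = 3:45 PM on Sep 7.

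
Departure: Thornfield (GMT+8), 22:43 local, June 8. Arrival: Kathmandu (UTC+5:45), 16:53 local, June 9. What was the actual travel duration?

Departure in UTC: 22:43 − 8:00 = 14:43 on Jun 8.
Arrival in UTC: 16:53 − 5:45 = 11:08 on Jun 9.
Elapsed = 11:08 − 14:43 (+1 day) = 20 hours 25 minutes.

20 hours 25 minutes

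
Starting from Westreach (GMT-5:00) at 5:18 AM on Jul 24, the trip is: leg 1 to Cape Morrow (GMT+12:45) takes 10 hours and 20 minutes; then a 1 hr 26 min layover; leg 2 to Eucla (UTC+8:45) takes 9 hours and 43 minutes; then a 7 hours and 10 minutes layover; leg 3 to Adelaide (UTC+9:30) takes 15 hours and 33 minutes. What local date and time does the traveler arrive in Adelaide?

Convert departure to UTC: 5:18 AM + 5:00 = 10:18 AM UTC on Jul 24.
Add 10 hours 20 minutes leg 1 → 8:38 PM UTC.
Add 1 hour 26 minutes layover in Cape Morrow → 10:04 PM UTC.
Add 9 hours and 43 minutes leg 2 → 7:47 AM UTC (Jul 25).
Add 7 hours and 10 minutes layover in Eucla → 2:57 PM UTC.
Add 15 hours 33 minutes leg 3 → 6:30 AM UTC (Jul 26).
Adelaide is UTC+9:30, so local arrival = 6:30 AM + 9:30 = 4:00 PM on Jul 26.

4:00 PM on July 26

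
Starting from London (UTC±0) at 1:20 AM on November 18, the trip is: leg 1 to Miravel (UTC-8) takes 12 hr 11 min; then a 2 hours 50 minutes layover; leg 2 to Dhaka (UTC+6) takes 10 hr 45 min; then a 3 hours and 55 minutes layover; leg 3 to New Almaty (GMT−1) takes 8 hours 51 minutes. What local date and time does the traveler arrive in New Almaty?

2:52 PM on November 19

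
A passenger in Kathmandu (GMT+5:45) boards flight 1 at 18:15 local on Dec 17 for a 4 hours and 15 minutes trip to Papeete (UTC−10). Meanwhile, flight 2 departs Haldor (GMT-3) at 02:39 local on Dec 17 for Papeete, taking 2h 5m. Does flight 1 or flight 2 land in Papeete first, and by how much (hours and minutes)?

Flight 1 in UTC: 18:15 − 5:45 = 12:30 on Dec 17.
+4 hours 15 minutes → arrive 16:45 UTC on Dec 17.
Flight 2 in UTC: 02:39 + 3:00 = 05:39 on Dec 17.
+2 hours 5 minutes → arrive 07:44 UTC on Dec 17.
Flight 2 lands earlier by 9 hours 1 minute.

the second, by 9 hours 1 minute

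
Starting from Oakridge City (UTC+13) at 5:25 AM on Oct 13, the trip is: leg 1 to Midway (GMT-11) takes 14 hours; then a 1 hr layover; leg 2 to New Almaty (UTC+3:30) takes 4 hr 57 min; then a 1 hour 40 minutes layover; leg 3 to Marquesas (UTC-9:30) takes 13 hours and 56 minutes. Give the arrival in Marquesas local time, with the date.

Convert departure to UTC: 5:25 AM − 13:00 = 4:25 PM UTC on Oct 12.
Add 14 hours leg 1 → 6:25 AM UTC (Oct 13).
Add 1 hour layover in Midway → 7:25 AM UTC.
Add 4 hours and 57 minutes leg 2 → 12:22 PM UTC.
Add 1 hour 40 minutes layover in New Almaty → 2:02 PM UTC.
Add 13 hours 56 minutes leg 3 → 3:58 AM UTC (Oct 14).
Marquesas is UTC−9:30, so local arrival = 3:58 AM − 9:30 = 6:28 PM on Oct 13.

6:28 PM on October 13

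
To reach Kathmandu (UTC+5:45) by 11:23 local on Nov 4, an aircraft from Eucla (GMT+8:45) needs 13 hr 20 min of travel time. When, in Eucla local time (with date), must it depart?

01:03 on November 4

Target arrival in UTC: 11:23 − 5:45 = 05:38 on Nov 4.
Subtract 13 hours 20 minutes → departure 16:18 UTC on Nov 3.
Eucla is UTC+8:45: 16:18 + 8:45 = 01:03 on Nov 4.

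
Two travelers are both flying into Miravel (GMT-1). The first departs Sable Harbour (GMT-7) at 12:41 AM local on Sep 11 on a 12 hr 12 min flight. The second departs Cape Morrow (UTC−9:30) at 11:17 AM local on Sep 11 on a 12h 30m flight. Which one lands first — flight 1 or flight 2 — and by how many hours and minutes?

the first, by 13 hours 24 minutes

Flight 1 in UTC: 12:41 AM + 7:00 = 7:41 AM on Sep 11.
+12 hours 12 minutes → arrive 7:53 PM UTC on Sep 11.
Flight 2 in UTC: 11:17 AM + 9:30 = 8:47 PM on Sep 11.
+12 hours and 30 minutes → arrive 9:17 AM UTC on Sep 12.
Flight 1 lands earlier by 13 hours 24 minutes.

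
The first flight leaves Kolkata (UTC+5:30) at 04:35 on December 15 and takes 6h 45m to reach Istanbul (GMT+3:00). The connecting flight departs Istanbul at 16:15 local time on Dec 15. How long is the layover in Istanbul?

Convert departure to UTC: 04:35 − 5:30 = 23:05 UTC on Dec 14.
Add 6 hours 45 minutes flight time → 05:50 UTC (Dec 15).
Istanbul is UTC+3:00, so local arrival = 05:50 + 3:00 = 08:50 on Dec 15.
Layover = 16:15 − 08:50 = 7 hours 25 minutes.

7 hours 25 minutes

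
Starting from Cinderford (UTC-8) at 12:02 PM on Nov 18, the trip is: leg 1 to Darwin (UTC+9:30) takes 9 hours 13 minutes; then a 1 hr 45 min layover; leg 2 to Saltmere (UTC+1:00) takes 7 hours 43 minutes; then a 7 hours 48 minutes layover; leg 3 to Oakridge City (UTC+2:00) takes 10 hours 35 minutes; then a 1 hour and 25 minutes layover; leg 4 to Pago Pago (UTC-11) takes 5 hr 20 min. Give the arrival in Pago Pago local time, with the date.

4:51 AM on Nov 20

Convert departure to UTC: 12:02 PM + 8:00 = 8:02 PM UTC on Nov 18.
Add 9 hours and 13 minutes leg 1 → 5:15 AM UTC (Nov 19).
Add 1 hour and 45 minutes layover in Darwin → 7:00 AM UTC.
Add 7 hours and 43 minutes leg 2 → 2:43 PM UTC.
Add 7 hours 48 minutes layover in Saltmere → 10:31 PM UTC.
Add 10 hours and 35 minutes leg 3 → 9:06 AM UTC (Nov 20).
Add 1 hour and 25 minutes layover in Oakridge City → 10:31 AM UTC.
Add 5 hours and 20 minutes leg 4 → 3:51 PM UTC.
Pago Pago is UTC−11:00, so local arrival = 3:51 PM − 11:00 = 4:51 AM on Nov 20.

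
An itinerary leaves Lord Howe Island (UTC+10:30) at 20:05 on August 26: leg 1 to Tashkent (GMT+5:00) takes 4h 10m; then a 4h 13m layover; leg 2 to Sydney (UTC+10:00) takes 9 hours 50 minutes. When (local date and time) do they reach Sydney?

13:48 on August 27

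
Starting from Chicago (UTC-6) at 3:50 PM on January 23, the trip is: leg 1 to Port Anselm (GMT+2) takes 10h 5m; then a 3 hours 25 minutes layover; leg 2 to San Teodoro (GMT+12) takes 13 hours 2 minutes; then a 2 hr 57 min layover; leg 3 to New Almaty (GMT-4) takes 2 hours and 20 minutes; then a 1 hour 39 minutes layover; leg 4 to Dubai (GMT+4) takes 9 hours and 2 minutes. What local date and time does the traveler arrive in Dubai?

Convert departure to UTC: 3:50 PM + 6:00 = 9:50 PM UTC on Jan 23.
Add 10 hours and 5 minutes leg 1 → 7:55 AM UTC (Jan 24).
Add 3 hours and 25 minutes layover in Port Anselm → 11:20 AM UTC.
Add 13 hours and 2 minutes leg 2 → 12:22 AM UTC (Jan 25).
Add 2 hours and 57 minutes layover in San Teodoro → 3:19 AM UTC.
Add 2 hours and 20 minutes leg 3 → 5:39 AM UTC.
Add 1 hour 39 minutes layover in New Almaty → 7:18 AM UTC.
Add 9 hours and 2 minutes leg 4 → 4:20 PM UTC.
Dubai is UTC+4:00, so local arrival = 4:20 PM + 4:00 = 8:20 PM on Jan 25.

8:20 PM on January 25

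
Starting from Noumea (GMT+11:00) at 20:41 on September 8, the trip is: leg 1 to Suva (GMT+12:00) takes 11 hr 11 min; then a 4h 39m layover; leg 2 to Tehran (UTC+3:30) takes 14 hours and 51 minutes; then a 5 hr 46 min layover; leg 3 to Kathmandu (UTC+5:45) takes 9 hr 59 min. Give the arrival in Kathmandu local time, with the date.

13:52 on September 10

Convert departure to UTC: 20:41 − 11:00 = 09:41 UTC on Sep 8.
Add 11 hours 11 minutes leg 1 → 20:52 UTC.
Add 4 hours 39 minutes layover in Suva → 01:31 UTC (Sep 9).
Add 14 hours and 51 minutes leg 2 → 16:22 UTC.
Add 5 hours and 46 minutes layover in Tehran → 22:08 UTC.
Add 9 hours and 59 minutes leg 3 → 08:07 UTC (Sep 10).
Kathmandu is UTC+5:45, so local arrival = 08:07 + 5:45 = 13:52 on Sep 10.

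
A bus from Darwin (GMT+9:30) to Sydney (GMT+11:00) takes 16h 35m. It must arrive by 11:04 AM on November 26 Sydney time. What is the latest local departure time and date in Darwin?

4:59 PM on November 25

Target arrival in UTC: 11:04 AM − 11:00 = 12:04 AM on Nov 26.
Subtract 16 hours 35 minutes → departure 7:29 AM UTC on Nov 25.
Darwin is UTC+9:30: 7:29 AM + 9:30 = 4:59 PM on Nov 25.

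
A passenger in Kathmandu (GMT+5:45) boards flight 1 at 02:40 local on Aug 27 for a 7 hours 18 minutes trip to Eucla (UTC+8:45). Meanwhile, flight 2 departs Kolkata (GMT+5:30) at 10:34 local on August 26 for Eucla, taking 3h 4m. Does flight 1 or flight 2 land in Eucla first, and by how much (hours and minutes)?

the second, by 20 hours 5 minutes

Flight 1 in UTC: 02:40 − 5:45 = 20:55 on Aug 26.
+7 hours and 18 minutes → arrive 04:13 UTC on Aug 27.
Flight 2 in UTC: 10:34 − 5:30 = 05:04 on Aug 26.
+3 hours 4 minutes → arrive 08:08 UTC on Aug 26.
Flight 2 lands earlier by 20 hours 5 minutes.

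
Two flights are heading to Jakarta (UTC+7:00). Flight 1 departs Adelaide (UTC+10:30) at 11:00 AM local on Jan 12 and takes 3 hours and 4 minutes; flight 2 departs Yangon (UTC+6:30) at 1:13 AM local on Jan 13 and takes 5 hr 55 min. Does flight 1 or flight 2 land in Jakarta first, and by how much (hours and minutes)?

the first, by 21 hours 4 minutes

Flight 1 in UTC: 11:00 AM − 10:30 = 12:30 AM on Jan 12.
+3 hours 4 minutes → arrive 3:34 AM UTC on Jan 12.
Flight 2 in UTC: 1:13 AM − 6:30 = 6:43 PM on Jan 12.
+5 hours 55 minutes → arrive 12:38 AM UTC on Jan 13.
Flight 1 lands earlier by 21 hours 4 minutes.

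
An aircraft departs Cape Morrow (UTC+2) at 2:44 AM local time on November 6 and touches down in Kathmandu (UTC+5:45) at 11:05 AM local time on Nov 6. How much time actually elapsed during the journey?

Departure in UTC: 2:44 AM − 2:00 = 12:44 AM on Nov 6.
Arrival in UTC: 11:05 AM − 5:45 = 5:20 AM on Nov 6.
Elapsed = 5:20 AM − 12:44 AM = 4 hours 36 minutes.

4 hours 36 minutes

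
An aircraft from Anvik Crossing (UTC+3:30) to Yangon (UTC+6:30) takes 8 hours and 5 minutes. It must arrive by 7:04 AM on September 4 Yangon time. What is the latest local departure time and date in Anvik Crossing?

Target arrival in UTC: 7:04 AM − 6:30 = 12:34 AM on Sep 4.
Subtract 8 hours 5 minutes → departure 4:29 PM UTC on Sep 3.
Anvik Crossing is UTC+3:30: 4:29 PM + 3:30 = 7:59 PM on Sep 3.

7:59 PM on September 3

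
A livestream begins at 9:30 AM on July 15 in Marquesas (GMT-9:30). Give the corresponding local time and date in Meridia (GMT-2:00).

5:00 PM on July 15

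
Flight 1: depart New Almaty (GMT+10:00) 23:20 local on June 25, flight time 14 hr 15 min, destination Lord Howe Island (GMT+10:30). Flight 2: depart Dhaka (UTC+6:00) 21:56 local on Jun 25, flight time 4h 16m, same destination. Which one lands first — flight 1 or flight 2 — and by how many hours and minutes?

the second, by 7 hours 23 minutes

Flight 1 in UTC: 23:20 − 10:00 = 13:20 on Jun 25.
+14 hours 15 minutes → arrive 03:35 UTC on Jun 26.
Flight 2 in UTC: 21:56 − 6:00 = 15:56 on Jun 25.
+4 hours and 16 minutes → arrive 20:12 UTC on Jun 25.
Flight 2 lands earlier by 7 hours 23 minutes.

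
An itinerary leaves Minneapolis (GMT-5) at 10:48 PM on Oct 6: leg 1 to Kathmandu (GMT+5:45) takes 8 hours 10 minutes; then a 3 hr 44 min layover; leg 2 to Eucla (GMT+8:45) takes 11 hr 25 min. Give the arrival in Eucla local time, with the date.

Convert departure to UTC: 10:48 PM + 5:00 = 3:48 AM UTC on Oct 7.
Add 8 hours 10 minutes leg 1 → 11:58 AM UTC.
Add 3 hours and 44 minutes layover in Kathmandu → 3:42 PM UTC.
Add 11 hours 25 minutes leg 2 → 3:07 AM UTC (Oct 8).
Eucla is UTC+8:45, so local arrival = 3:07 AM + 8:45 = 11:52 AM on Oct 8.

11:52 AM on Oct 8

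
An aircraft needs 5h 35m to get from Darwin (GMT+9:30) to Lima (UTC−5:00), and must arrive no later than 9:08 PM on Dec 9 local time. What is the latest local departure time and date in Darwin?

Target arrival in UTC: 9:08 PM + 5:00 = 2:08 AM on Dec 10.
Subtract 5 hours and 35 minutes → departure 8:33 PM UTC on Dec 9.
Darwin is UTC+9:30: 8:33 PM + 9:30 = 6:03 AM on Dec 10.

6:03 AM on Dec 10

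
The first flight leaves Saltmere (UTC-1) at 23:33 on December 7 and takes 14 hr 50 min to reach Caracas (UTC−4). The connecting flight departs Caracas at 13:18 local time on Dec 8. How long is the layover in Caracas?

Convert departure to UTC: 23:33 + 1:00 = 00:33 UTC on Dec 8.
Add 14 hours and 50 minutes flight time → 15:23 UTC.
Caracas is UTC−4:00, so local arrival = 15:23 − 4:00 = 11:23 on Dec 8.
Layover = 13:18 − 11:23 = 1 hour 55 minutes.

1 hour 55 minutes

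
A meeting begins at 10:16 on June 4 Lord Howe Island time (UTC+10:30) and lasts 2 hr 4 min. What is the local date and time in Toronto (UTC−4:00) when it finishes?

Convert start to UTC: 10:16 − 10:30 = 23:46 UTC on Jun 3.
Add 2 hours and 4 minutes duration → 01:50 UTC (Jun 4).
Toronto is UTC−4:00, so local end time = 01:50 − 4:00 = 21:50 on Jun 3.

21:50 on June 3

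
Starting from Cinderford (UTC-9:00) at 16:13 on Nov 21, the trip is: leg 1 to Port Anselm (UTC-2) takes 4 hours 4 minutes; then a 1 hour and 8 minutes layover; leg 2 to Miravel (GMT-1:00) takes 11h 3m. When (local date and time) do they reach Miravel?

Convert departure to UTC: 16:13 + 9:00 = 01:13 UTC on Nov 22.
Add 4 hours and 4 minutes leg 1 → 05:17 UTC.
Add 1 hour 8 minutes layover in Port Anselm → 06:25 UTC.
Add 11 hours 3 minutes leg 2 → 17:28 UTC.
Miravel is UTC−1:00, so local arrival = 17:28 − 1:00 = 16:28 on Nov 22.

16:28 on November 22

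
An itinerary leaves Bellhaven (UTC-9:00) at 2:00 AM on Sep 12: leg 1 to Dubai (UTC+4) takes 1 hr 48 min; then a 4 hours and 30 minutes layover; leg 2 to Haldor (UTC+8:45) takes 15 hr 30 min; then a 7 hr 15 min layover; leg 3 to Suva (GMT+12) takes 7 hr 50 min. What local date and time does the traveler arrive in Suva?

Convert departure to UTC: 2:00 AM + 9:00 = 11:00 AM UTC on Sep 12.
Add 1 hour 48 minutes leg 1 → 12:48 PM UTC.
Add 4 hours 30 minutes layover in Dubai → 5:18 PM UTC.
Add 15 hours and 30 minutes leg 2 → 8:48 AM UTC (Sep 13).
Add 7 hours and 15 minutes layover in Haldor → 4:03 PM UTC.
Add 7 hours and 50 minutes leg 3 → 11:53 PM UTC.
Suva is UTC+12:00, so local arrival = 11:53 PM + 12:00 = 11:53 AM on Sep 14.

11:53 AM on September 14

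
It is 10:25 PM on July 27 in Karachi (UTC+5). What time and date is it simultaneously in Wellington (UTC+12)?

5:25 AM on July 28

In UTC: 10:25 PM − 5:00 = 5:25 PM on Jul 27.
Wellington is UTC+12:00: 5:25 PM + 12:00 = 5:25 AM on Jul 28.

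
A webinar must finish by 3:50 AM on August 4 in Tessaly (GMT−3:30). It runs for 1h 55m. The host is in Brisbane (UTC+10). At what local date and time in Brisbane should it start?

Target end time in UTC: 3:50 AM + 3:30 = 7:20 AM on Aug 4.
Subtract 1 hour 55 minutes → start 5:25 AM UTC on Aug 4.
Brisbane is UTC+10:00: 5:25 AM + 10:00 = 3:25 PM on Aug 4.

3:25 PM on Aug 4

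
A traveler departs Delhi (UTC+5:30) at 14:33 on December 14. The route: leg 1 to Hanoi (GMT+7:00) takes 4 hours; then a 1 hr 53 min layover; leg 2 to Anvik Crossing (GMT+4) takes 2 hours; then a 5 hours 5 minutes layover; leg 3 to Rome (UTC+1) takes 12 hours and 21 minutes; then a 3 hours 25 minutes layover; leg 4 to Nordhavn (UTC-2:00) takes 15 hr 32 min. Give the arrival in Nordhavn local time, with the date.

03:19 on December 16

Convert departure to UTC: 14:33 − 5:30 = 09:03 UTC on Dec 14.
Add 4 hours leg 1 → 13:03 UTC.
Add 1 hour and 53 minutes layover in Hanoi → 14:56 UTC.
Add 2 hours leg 2 → 16:56 UTC.
Add 5 hours 5 minutes layover in Anvik Crossing → 22:01 UTC.
Add 12 hours 21 minutes leg 3 → 10:22 UTC (Dec 15).
Add 3 hours and 25 minutes layover in Rome → 13:47 UTC.
Add 15 hours 32 minutes leg 4 → 05:19 UTC (Dec 16).
Nordhavn is UTC−2:00, so local arrival = 05:19 − 2:00 = 03:19 on Dec 16.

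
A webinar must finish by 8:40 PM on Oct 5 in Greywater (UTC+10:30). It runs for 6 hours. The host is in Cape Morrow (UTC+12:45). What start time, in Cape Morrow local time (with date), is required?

4:55 PM on October 5

Target end time in UTC: 8:40 PM − 10:30 = 10:10 AM on Oct 5.
Subtract 6 hours → start 4:10 AM UTC on Oct 5.
Cape Morrow is UTC+12:45: 4:10 AM + 12:45 = 4:55 PM on Oct 5.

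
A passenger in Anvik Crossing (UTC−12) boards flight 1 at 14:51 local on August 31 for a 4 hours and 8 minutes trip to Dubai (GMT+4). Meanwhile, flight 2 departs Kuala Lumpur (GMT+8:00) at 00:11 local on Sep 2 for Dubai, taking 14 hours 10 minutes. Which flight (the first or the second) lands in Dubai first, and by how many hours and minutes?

the first, by 23 hours 22 minutes

Flight 1 in UTC: 14:51 + 12:00 = 02:51 on Sep 1.
+4 hours 8 minutes → arrive 06:59 UTC on Sep 1.
Flight 2 in UTC: 00:11 − 8:00 = 16:11 on Sep 1.
+14 hours 10 minutes → arrive 06:21 UTC on Sep 2.
Flight 1 lands earlier by 23 hours 22 minutes.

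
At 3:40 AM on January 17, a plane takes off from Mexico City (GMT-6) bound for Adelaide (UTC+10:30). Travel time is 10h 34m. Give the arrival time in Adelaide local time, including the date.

6:44 AM on January 18

Adelaide is 16:30 ahead of Mexico City.
After 10 hours and 34 minutes it is 2:14 PM in Mexico City.
Shift by the zone difference: 2:14 PM + 16:30 = 6:44 AM on Jan 18 in Adelaide.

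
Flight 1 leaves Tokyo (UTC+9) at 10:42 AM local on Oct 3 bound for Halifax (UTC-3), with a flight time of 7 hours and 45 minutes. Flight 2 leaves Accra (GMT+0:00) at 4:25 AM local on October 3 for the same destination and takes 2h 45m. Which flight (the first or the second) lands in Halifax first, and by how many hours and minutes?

Flight 1 in UTC: 10:42 AM − 9:00 = 1:42 AM on Oct 3.
+7 hours 45 minutes → arrive 9:27 AM UTC on Oct 3.
Flight 2 departs at 4:25 AM UTC (Oct 3).
+2 hours and 45 minutes → arrive 7:10 AM UTC on Oct 3.
Flight 2 lands earlier by 2 hours 17 minutes.

the second, by 2 hours 17 minutes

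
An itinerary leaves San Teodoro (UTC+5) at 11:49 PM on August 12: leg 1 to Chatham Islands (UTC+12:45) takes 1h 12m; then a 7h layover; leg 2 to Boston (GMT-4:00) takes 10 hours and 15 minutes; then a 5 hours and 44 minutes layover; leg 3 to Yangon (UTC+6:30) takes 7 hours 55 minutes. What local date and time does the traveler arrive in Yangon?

9:25 AM on August 14

Convert departure to UTC: 11:49 PM − 5:00 = 6:49 PM UTC on Aug 12.
Add 1 hour 12 minutes leg 1 → 8:01 PM UTC.
Add 7 hours layover in Chatham Islands → 3:01 AM UTC (Aug 13).
Add 10 hours and 15 minutes leg 2 → 1:16 PM UTC.
Add 5 hours and 44 minutes layover in Boston → 7:00 PM UTC.
Add 7 hours and 55 minutes leg 3 → 2:55 AM UTC (Aug 14).
Yangon is UTC+6:30, so local arrival = 2:55 AM + 6:30 = 9:25 AM on Aug 14.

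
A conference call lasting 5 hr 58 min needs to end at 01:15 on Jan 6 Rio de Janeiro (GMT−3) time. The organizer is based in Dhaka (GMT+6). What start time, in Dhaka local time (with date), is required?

Target end time in UTC: 01:15 + 3:00 = 04:15 on Jan 6.
Subtract 5 hours and 58 minutes → start 22:17 UTC on Jan 5.
Dhaka is UTC+6:00: 22:17 + 6:00 = 04:17 on Jan 6.

04:17 on January 6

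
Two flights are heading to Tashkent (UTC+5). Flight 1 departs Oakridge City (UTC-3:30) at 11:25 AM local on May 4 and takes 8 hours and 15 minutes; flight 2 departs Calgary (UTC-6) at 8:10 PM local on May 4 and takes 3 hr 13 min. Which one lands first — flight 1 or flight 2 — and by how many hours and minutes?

Flight 1 in UTC: 11:25 AM + 3:30 = 2:55 PM on May 4.
+8 hours and 15 minutes → arrive 11:10 PM UTC on May 4.
Flight 2 in UTC: 8:10 PM + 6:00 = 2:10 AM on May 5.
+3 hours and 13 minutes → arrive 5:23 AM UTC on May 5.
Flight 1 lands earlier by 6 hours 13 minutes.

the first, by 6 hours 13 minutes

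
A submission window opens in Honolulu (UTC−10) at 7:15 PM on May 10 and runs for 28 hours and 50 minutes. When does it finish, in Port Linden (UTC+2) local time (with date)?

Convert start to UTC: 7:15 PM + 10:00 = 5:15 AM UTC on May 11.
Add 28 hours 50 minutes duration → 10:05 AM UTC (May 12).
Port Linden is UTC+2:00, so local end time = 10:05 AM + 2:00 = 12:05 PM on May 12.

12:05 PM on May 12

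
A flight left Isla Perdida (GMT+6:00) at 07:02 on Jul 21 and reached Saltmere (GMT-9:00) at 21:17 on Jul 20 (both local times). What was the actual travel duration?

Saltmere is 15:00 behind Isla Perdida.
Clock-face elapsed time (ignoring zones) is −9 hours 45 minutes.
Actual elapsed = −9 hours 45 minutes + 15:00 = 5 hours 15 minutes.

5 hours 15 minutes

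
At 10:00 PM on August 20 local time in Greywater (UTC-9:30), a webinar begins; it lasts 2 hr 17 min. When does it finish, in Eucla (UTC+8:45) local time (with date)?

6:32 PM on Aug 21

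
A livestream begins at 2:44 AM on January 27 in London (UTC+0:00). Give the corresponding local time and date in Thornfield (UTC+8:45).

Thornfield is 8:45 ahead of London.
Shift by the zone difference: 2:44 AM + 8:45 = 11:29 AM on Jan 27 in Thornfield.

11:29 AM on January 27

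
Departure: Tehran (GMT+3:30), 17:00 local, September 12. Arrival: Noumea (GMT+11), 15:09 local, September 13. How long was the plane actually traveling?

14 hours 39 minutes

Departure in UTC: 17:00 − 3:30 = 13:30 on Sep 12.
Arrival in UTC: 15:09 − 11:00 = 04:09 on Sep 13.
Elapsed = 04:09 − 13:30 (+1 day) = 14 hours 39 minutes.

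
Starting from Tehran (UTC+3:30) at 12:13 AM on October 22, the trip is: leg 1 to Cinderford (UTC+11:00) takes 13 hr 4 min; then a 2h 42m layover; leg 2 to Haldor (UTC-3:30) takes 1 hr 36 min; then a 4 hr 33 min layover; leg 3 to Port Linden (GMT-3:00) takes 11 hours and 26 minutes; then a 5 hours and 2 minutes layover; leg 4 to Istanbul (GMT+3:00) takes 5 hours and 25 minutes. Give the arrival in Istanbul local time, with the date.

7:31 PM on Oct 23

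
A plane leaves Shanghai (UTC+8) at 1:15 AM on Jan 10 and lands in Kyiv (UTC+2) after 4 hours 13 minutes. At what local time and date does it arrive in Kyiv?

11:28 PM on January 9

Kyiv is 6:00 behind Shanghai.
After 4 hours 13 minutes it is 5:28 AM in Shanghai.
Shift by the zone difference: 5:28 AM − 6:00 = 11:28 PM on Jan 9 in Kyiv.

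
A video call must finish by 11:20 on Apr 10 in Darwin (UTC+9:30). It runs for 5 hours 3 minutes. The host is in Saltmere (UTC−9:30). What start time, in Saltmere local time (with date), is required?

11:17 on April 9

Target end time in UTC: 11:20 − 9:30 = 01:50 on Apr 10.
Subtract 5 hours and 3 minutes → start 20:47 UTC on Apr 9.
Saltmere is UTC−9:30: 20:47 − 9:30 = 11:17 on Apr 9.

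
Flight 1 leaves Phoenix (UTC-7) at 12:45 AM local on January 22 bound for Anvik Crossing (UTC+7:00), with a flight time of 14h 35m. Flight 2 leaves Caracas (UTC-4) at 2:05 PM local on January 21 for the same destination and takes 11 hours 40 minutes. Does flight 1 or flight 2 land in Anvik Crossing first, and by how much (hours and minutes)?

the second, by 16 hours 35 minutes

Flight 1 in UTC: 12:45 AM + 7:00 = 7:45 AM on Jan 22.
+14 hours and 35 minutes → arrive 10:20 PM UTC on Jan 22.
Flight 2 in UTC: 2:05 PM + 4:00 = 6:05 PM on Jan 21.
+11 hours and 40 minutes → arrive 5:45 AM UTC on Jan 22.
Flight 2 lands earlier by 16 hours 35 minutes.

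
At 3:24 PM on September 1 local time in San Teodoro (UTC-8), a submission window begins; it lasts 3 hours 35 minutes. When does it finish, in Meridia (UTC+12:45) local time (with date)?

Convert start to UTC: 3:24 PM + 8:00 = 11:24 PM UTC on Sep 1.
Add 3 hours and 35 minutes duration → 2:59 AM UTC (Sep 2).
Meridia is UTC+12:45, so local end time = 2:59 AM + 12:45 = 3:44 PM on Sep 2.

3:44 PM on September 2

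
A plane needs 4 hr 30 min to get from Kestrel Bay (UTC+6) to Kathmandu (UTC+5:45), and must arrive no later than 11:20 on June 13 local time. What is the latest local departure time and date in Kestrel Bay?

Target arrival in UTC: 11:20 − 5:45 = 05:35 on Jun 13.
Subtract 4 hours 30 minutes → departure 01:05 UTC on Jun 13.
Kestrel Bay is UTC+6:00: 01:05 + 6:00 = 07:05 on Jun 13.

07:05 on June 13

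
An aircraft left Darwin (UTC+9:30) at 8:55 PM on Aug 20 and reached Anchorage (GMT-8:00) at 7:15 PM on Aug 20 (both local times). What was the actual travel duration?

15 hours 50 minutes

Departure in UTC: 8:55 PM − 9:30 = 11:25 AM on Aug 20.
Arrival in UTC: 7:15 PM + 8:00 = 3:15 AM on Aug 21.
Elapsed = 3:15 AM − 11:25 AM (+1 day) = 15 hours 50 minutes.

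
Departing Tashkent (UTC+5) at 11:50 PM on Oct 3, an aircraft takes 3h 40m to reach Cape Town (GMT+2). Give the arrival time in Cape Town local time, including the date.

12:30 AM on Oct 4

Convert departure to UTC: 11:50 PM − 5:00 = 6:50 PM UTC on Oct 3.
Add 3 hours and 40 minutes travel time → 10:30 PM UTC.
Cape Town is UTC+2:00, so local arrival = 10:30 PM + 2:00 = 12:30 AM on Oct 4.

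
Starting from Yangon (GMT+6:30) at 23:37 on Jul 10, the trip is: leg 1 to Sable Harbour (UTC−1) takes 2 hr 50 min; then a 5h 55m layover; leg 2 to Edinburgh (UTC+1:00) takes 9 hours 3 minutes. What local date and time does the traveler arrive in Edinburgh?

Convert departure to UTC: 23:37 − 6:30 = 17:07 UTC on Jul 10.
Add 2 hours and 50 minutes leg 1 → 19:57 UTC.
Add 5 hours and 55 minutes layover in Sable Harbour → 01:52 UTC (Jul 11).
Add 9 hours and 3 minutes leg 2 → 10:55 UTC.
Edinburgh is UTC+1:00, so local arrival = 10:55 + 1:00 = 11:55 on Jul 11.

11:55 on July 11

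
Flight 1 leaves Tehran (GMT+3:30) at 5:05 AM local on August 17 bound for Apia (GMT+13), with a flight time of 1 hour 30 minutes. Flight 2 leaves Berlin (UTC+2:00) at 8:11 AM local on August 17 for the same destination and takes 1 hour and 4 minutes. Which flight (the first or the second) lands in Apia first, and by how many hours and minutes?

the first, by 4 hours 10 minutes

Flight 1 in UTC: 5:05 AM − 3:30 = 1:35 AM on Aug 17.
+1 hour 30 minutes → arrive 3:05 AM UTC on Aug 17.
Flight 2 in UTC: 8:11 AM − 2:00 = 6:11 AM on Aug 17.
+1 hour 4 minutes → arrive 7:15 AM UTC on Aug 17.
Flight 1 lands earlier by 4 hours 10 minutes.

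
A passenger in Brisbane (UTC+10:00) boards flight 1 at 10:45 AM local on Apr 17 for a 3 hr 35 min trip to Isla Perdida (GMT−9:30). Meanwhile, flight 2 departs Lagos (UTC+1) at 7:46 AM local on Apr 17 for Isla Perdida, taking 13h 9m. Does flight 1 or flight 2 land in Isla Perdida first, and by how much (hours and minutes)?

Flight 1 in UTC: 10:45 AM − 10:00 = 12:45 AM on Apr 17.
+3 hours and 35 minutes → arrive 4:20 AM UTC on Apr 17.
Flight 2 in UTC: 7:46 AM − 1:00 = 6:46 AM on Apr 17.
+13 hours 9 minutes → arrive 7:55 PM UTC on Apr 17.
Flight 1 lands earlier by 15 hours 35 minutes.

the first, by 15 hours 35 minutes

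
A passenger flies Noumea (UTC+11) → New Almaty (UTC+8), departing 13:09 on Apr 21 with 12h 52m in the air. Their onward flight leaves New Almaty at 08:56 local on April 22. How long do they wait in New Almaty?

Convert departure to UTC: 13:09 − 11:00 = 02:09 UTC on Apr 21.
Add 12 hours and 52 minutes flight time → 15:01 UTC.
New Almaty is UTC+8:00, so local arrival = 15:01 + 8:00 = 23:01 on Apr 21.
Layover = 08:56 − 23:01 (+1 day) = 9 hours 55 minutes.

9 hours 55 minutes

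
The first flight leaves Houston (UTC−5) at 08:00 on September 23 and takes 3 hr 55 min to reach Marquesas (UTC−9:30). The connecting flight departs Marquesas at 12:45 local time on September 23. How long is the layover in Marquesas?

5 hours 20 minutes

Convert departure to UTC: 08:00 + 5:00 = 13:00 UTC on Sep 23.
Add 3 hours 55 minutes flight time → 16:55 UTC.
Marquesas is UTC−9:30, so local arrival = 16:55 − 9:30 = 07:25 on Sep 23.
Layover = 12:45 − 07:25 = 5 hours 20 minutes.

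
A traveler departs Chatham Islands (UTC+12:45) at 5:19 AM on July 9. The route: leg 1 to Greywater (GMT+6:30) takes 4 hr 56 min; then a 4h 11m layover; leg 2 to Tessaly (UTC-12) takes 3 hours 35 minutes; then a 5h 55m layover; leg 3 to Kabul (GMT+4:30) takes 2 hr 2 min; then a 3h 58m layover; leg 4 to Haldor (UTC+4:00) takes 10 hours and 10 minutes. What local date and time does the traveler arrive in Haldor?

7:21 AM on Jul 10

Convert departure to UTC: 5:19 AM − 12:45 = 4:34 PM UTC on Jul 8.
Add 4 hours 56 minutes leg 1 → 9:30 PM UTC.
Add 4 hours 11 minutes layover in Greywater → 1:41 AM UTC (Jul 9).
Add 3 hours and 35 minutes leg 2 → 5:16 AM UTC.
Add 5 hours and 55 minutes layover in Tessaly → 11:11 AM UTC.
Add 2 hours and 2 minutes leg 3 → 1:13 PM UTC.
Add 3 hours and 58 minutes layover in Kabul → 5:11 PM UTC.
Add 10 hours and 10 minutes leg 4 → 3:21 AM UTC (Jul 10).
Haldor is UTC+4:00, so local arrival = 3:21 AM + 4:00 = 7:21 AM on Jul 10.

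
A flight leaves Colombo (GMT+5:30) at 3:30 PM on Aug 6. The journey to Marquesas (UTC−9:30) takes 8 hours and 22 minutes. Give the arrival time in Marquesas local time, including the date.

8:52 AM on August 6

Convert departure to UTC: 3:30 PM − 5:30 = 10:00 AM UTC on Aug 6.
Add 8 hours and 22 minutes travel time → 6:22 PM UTC.
Marquesas is UTC−9:30, so local arrival = 6:22 PM − 9:30 = 8:52 AM on Aug 6.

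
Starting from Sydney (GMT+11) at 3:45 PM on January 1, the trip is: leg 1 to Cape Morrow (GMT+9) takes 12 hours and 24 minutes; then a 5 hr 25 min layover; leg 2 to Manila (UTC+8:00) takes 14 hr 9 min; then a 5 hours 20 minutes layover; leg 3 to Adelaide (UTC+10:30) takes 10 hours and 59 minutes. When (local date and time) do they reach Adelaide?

3:32 PM on Jan 3

Convert departure to UTC: 3:45 PM − 11:00 = 4:45 AM UTC on Jan 1.
Add 12 hours and 24 minutes leg 1 → 5:09 PM UTC.
Add 5 hours and 25 minutes layover in Cape Morrow → 10:34 PM UTC.
Add 14 hours 9 minutes leg 2 → 12:43 PM UTC (Jan 2).
Add 5 hours 20 minutes layover in Manila → 6:03 PM UTC.
Add 10 hours and 59 minutes leg 3 → 5:02 AM UTC (Jan 3).
Adelaide is UTC+10:30, so local arrival = 5:02 AM + 10:30 = 3:32 PM on Jan 3.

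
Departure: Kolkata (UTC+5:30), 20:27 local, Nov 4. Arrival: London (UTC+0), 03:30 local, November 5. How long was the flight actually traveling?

12 hours 33 minutes

Departure in UTC: 20:27 − 5:30 = 14:57 on Nov 4.
Arrival is already UTC: 03:30 on Nov 5.
Elapsed = 03:30 − 14:57 (+1 day) = 12 hours 33 minutes.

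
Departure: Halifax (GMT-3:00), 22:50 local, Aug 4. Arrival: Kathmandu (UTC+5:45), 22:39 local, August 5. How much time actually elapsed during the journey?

15 hours 4 minutes

Kathmandu is 8:45 ahead of Halifax.
Clock-face elapsed time (ignoring zones) is 23 hours 49 minutes.
Actual elapsed = 23 hours 49 minutes − 8:45 = 15 hours 4 minutes.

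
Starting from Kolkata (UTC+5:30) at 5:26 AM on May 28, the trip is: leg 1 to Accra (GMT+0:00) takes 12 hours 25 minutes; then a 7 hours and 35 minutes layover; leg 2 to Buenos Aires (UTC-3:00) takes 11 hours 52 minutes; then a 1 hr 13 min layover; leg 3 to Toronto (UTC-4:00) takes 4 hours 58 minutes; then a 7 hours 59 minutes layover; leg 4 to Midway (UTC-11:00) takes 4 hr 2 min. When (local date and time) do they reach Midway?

3:00 PM on May 29

Convert departure to UTC: 5:26 AM − 5:30 = 11:56 PM UTC on May 27.
Add 12 hours 25 minutes leg 1 → 12:21 PM UTC (May 28).
Add 7 hours 35 minutes layover in Accra → 7:56 PM UTC.
Add 11 hours 52 minutes leg 2 → 7:48 AM UTC (May 29).
Add 1 hour 13 minutes layover in Buenos Aires → 9:01 AM UTC.
Add 4 hours 58 minutes leg 3 → 1:59 PM UTC.
Add 7 hours 59 minutes layover in Toronto → 9:58 PM UTC.
Add 4 hours and 2 minutes leg 4 → 2:00 AM UTC (May 30).
Midway is UTC−11:00, so local arrival = 2:00 AM − 11:00 = 3:00 PM on May 29.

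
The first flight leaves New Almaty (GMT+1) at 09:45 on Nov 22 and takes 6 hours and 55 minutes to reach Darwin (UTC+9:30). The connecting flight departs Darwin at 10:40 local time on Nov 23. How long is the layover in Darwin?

9 hours 30 minutes

Convert departure to UTC: 09:45 − 1:00 = 08:45 UTC on Nov 22.
Add 6 hours 55 minutes flight time → 15:40 UTC.
Darwin is UTC+9:30, so local arrival = 15:40 + 9:30 = 01:10 on Nov 23.
Layover = 10:40 − 01:10 = 9 hours 30 minutes.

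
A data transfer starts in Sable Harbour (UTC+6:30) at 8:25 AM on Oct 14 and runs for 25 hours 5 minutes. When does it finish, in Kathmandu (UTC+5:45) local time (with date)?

Kathmandu is 0:45 behind Sable Harbour.
After 25 hours 5 minutes it is 9:30 AM (Oct 15) in Sable Harbour.
Shift by the zone difference: 9:30 AM − 0:45 = 8:45 AM on Oct 15 in Kathmandu.

8:45 AM on October 15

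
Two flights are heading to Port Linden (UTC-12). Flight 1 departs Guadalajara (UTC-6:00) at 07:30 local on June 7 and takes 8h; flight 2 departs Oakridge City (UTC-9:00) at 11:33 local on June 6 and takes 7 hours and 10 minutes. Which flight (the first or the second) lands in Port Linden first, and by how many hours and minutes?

the second, by 17 hours 47 minutes

Flight 1 in UTC: 07:30 + 6:00 = 13:30 on Jun 7.
+8 hours → arrive 21:30 UTC on Jun 7.
Flight 2 in UTC: 11:33 + 9:00 = 20:33 on Jun 6.
+7 hours 10 minutes → arrive 03:43 UTC on Jun 7.
Flight 2 lands earlier by 17 hours 47 minutes.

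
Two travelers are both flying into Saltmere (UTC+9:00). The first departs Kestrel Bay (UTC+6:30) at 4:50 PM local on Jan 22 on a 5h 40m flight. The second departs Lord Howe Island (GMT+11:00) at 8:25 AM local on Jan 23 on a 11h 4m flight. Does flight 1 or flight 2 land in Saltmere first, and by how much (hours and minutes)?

Flight 1 in UTC: 4:50 PM − 6:30 = 10:20 AM on Jan 22.
+5 hours 40 minutes → arrive 4:00 PM UTC on Jan 22.
Flight 2 in UTC: 8:25 AM − 11:00 = 9:25 PM on Jan 22.
+11 hours and 4 minutes → arrive 8:29 AM UTC on Jan 23.
Flight 1 lands earlier by 16 hours 29 minutes.

the first, by 16 hours 29 minutes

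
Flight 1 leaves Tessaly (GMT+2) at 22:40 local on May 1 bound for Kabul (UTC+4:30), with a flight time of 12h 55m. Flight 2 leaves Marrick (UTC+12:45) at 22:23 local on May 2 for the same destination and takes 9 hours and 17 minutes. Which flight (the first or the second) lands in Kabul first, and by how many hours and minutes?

Flight 1 in UTC: 22:40 − 2:00 = 20:40 on May 1.
+12 hours and 55 minutes → arrive 09:35 UTC on May 2.
Flight 2 in UTC: 22:23 − 12:45 = 09:38 on May 2.
+9 hours and 17 minutes → arrive 18:55 UTC on May 2.
Flight 1 lands earlier by 9 hours 20 minutes.

the first, by 9 hours 20 minutes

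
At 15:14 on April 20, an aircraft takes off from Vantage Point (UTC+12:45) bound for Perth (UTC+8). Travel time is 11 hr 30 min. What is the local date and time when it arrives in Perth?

21:59 on April 20

Convert departure to UTC: 15:14 − 12:45 = 02:29 UTC on Apr 20.
Add 11 hours 30 minutes travel time → 13:59 UTC.
Perth is UTC+8:00, so local arrival = 13:59 + 8:00 = 21:59 on Apr 20.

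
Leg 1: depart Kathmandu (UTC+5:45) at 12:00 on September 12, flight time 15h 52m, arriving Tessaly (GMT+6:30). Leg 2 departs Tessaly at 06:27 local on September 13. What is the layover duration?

Convert departure to UTC: 12:00 − 5:45 = 06:15 UTC on Sep 12.
Add 15 hours 52 minutes flight time → 22:07 UTC.
Tessaly is UTC+6:30, so local arrival = 22:07 + 6:30 = 04:37 on Sep 13.
Layover = 06:27 − 04:37 = 1 hour 50 minutes.

1 hour 50 minutes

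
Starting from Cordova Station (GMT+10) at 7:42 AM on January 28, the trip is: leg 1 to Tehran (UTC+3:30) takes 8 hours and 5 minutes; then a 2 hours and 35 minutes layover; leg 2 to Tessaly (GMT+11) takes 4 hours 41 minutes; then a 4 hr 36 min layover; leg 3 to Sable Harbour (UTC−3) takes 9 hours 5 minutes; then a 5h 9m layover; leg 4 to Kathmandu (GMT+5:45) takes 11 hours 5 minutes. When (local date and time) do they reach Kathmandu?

12:43 AM on January 30

Convert departure to UTC: 7:42 AM − 10:00 = 9:42 PM UTC on Jan 27.
Add 8 hours 5 minutes leg 1 → 5:47 AM UTC (Jan 28).
Add 2 hours and 35 minutes layover in Tehran → 8:22 AM UTC.
Add 4 hours and 41 minutes leg 2 → 1:03 PM UTC.
Add 4 hours 36 minutes layover in Tessaly → 5:39 PM UTC.
Add 9 hours 5 minutes leg 3 → 2:44 AM UTC (Jan 29).
Add 5 hours 9 minutes layover in Sable Harbour → 7:53 AM UTC.
Add 11 hours and 5 minutes leg 4 → 6:58 PM UTC.
Kathmandu is UTC+5:45, so local arrival = 6:58 PM + 5:45 = 12:43 AM on Jan 30.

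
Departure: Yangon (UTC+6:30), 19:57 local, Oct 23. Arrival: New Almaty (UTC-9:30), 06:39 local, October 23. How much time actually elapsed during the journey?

New Almaty is 16:00 behind Yangon.
Clock-face elapsed time (ignoring zones) is −13 hours 18 minutes.
Actual elapsed = −13 hours 18 minutes + 16:00 = 2 hours 42 minutes.

2 hours 42 minutes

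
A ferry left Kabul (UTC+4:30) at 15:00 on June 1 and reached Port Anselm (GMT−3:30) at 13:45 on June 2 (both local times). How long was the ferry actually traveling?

30 hours 45 minutes

Departure in UTC: 15:00 − 4:30 = 10:30 on Jun 1.
Arrival in UTC: 13:45 + 3:30 = 17:15 on Jun 2.
Elapsed = 17:15 − 10:30 (+1 day) = 30 hours 45 minutes.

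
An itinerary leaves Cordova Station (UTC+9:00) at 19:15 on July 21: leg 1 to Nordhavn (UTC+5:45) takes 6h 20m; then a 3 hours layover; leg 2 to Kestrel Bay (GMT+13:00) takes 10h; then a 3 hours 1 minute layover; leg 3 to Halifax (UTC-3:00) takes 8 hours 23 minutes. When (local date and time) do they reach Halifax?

13:59 on July 22

Convert departure to UTC: 19:15 − 9:00 = 10:15 UTC on Jul 21.
Add 6 hours 20 minutes leg 1 → 16:35 UTC.
Add 3 hours layover in Nordhavn → 19:35 UTC.
Add 10 hours leg 2 → 05:35 UTC (Jul 22).
Add 3 hours and 1 minute layover in Kestrel Bay → 08:36 UTC.
Add 8 hours and 23 minutes leg 3 → 16:59 UTC.
Halifax is UTC−3:00, so local arrival = 16:59 − 3:00 = 13:59 on Jul 22.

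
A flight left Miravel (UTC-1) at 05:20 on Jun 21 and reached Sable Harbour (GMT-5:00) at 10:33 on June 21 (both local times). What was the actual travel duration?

9 hours 13 minutes

Departure in UTC: 05:20 + 1:00 = 06:20 on Jun 21.
Arrival in UTC: 10:33 + 5:00 = 15:33 on Jun 21.
Elapsed = 15:33 − 06:20 = 9 hours 13 minutes.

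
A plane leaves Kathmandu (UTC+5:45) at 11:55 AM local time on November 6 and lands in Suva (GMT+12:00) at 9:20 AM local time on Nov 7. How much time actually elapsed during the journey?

15 hours 10 minutes

Departure in UTC: 11:55 AM − 5:45 = 6:10 AM on Nov 6.
Arrival in UTC: 9:20 AM − 12:00 = 9:20 PM on Nov 6.
Elapsed = 9:20 PM − 6:10 AM = 15 hours 10 minutes.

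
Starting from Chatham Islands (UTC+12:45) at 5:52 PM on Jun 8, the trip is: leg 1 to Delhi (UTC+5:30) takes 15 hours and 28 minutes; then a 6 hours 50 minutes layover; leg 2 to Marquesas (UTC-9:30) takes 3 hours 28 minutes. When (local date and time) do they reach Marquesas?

Convert departure to UTC: 5:52 PM − 12:45 = 5:07 AM UTC on Jun 8.
Add 15 hours 28 minutes leg 1 → 8:35 PM UTC.
Add 6 hours 50 minutes layover in Delhi → 3:25 AM UTC (Jun 9).
Add 3 hours and 28 minutes leg 2 → 6:53 AM UTC.
Marquesas is UTC−9:30, so local arrival = 6:53 AM − 9:30 = 9:23 PM on Jun 8.

9:23 PM on June 8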